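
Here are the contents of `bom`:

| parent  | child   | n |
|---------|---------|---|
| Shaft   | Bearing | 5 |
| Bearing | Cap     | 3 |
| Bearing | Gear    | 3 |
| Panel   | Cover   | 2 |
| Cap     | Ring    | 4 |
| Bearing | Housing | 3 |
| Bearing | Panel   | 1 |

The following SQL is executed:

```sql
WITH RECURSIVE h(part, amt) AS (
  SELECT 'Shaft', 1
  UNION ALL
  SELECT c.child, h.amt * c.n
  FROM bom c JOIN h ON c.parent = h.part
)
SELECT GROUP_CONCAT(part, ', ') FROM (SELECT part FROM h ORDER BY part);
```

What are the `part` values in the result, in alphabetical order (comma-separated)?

Bearing, Cap, Cover, Gear, Housing, Panel, Ring, Shaft

Base: (Shaft, amt=1).
Iteration 1: components of {Shaft} -> Bearing = 1*5 = 5.
Iteration 2: components of {Bearing} -> Cap = 5*3 = 15, Gear = 5*3 = 15, Housing = 5*3 = 15, Panel = 5*1 = 5.
Iteration 3: components of {Cap,Gear,Housing,Panel} -> Cover = 5*2 = 10, Ring = 15*4 = 60.
Iteration 4: no further components; recursion stops.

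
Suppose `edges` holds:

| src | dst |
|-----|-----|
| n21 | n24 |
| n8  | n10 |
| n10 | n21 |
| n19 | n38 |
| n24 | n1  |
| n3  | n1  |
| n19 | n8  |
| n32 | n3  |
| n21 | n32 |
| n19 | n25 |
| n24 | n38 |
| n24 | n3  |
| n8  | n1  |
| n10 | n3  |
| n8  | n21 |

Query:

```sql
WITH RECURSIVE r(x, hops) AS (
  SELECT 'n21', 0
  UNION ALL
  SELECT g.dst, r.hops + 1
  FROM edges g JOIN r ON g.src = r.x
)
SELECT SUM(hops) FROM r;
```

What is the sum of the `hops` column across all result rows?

Base: (n21, hops=0).
Iteration 1: edges from {n21} -> (n24, hops=1), (n32, hops=1).
Iteration 2: edges from {n24,n32} -> (n1, hops=2), (n3, hops=2) x2, (n38, hops=2). [UNION ALL keeps all 4 new rows, including repeats]
Iteration 3: edges from {n1,n3,n38} -> (n1, hops=3) x2. [UNION ALL keeps all 2 new rows, including repeats]
Iteration 4: no outgoing edges from {n1}; recursion stops.
SUM(hops) = 0 + 1 + 1 + 2 + 2 + 2 + 2 + 3 + 3 = 16.

16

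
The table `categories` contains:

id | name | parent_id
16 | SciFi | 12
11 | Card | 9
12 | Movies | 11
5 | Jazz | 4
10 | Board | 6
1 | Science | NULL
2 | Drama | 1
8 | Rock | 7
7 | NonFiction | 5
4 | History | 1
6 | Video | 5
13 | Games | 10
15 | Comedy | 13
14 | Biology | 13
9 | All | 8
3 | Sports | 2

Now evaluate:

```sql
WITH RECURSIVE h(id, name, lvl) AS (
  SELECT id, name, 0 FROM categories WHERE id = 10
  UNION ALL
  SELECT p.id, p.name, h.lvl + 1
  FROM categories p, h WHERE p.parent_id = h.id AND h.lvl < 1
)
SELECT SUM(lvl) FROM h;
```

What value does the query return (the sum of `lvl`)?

1

Base: id=10 (Board) at lvl 0.
Iteration 1: rows with parent_id in {10} -> Games (id 13, lvl 1).
Iteration 2: lvl < 1 fails for all current rows; recursion stops.
SUM(lvl) = 0 + 1 = 1.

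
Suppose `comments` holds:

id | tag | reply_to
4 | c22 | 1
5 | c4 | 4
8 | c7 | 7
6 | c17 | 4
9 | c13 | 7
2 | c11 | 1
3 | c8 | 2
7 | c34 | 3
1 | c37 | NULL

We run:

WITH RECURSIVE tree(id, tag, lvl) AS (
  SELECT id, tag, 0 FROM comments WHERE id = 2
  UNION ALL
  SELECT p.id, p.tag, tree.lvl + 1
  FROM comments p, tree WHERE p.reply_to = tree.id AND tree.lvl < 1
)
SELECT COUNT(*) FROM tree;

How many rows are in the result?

Base: id=2 (c11) at lvl 0.
Iteration 1: rows with reply_to in {2} -> c8 (id 3, lvl 1).
Iteration 2: lvl < 1 fails for all current rows; recursion stops.
Total rows emitted: 2.

2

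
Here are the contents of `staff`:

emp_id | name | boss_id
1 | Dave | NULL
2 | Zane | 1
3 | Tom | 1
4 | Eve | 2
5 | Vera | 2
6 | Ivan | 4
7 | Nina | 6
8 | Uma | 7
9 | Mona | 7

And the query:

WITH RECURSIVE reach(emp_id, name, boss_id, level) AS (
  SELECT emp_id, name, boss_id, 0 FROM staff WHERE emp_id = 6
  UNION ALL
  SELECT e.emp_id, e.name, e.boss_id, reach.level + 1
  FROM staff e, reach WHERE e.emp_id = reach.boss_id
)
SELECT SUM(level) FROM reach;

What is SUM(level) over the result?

Base: emp_id=6 (Ivan), boss_id=4, level 0.
Iteration 1: join on emp_id=4 -> Eve (id 4, boss_id=2, level 1).
Iteration 2: join on emp_id=2 -> Zane (id 2, boss_id=1, level 2).
Iteration 3: join on emp_id=1 -> Dave (id 1, boss_id=NULL, level 3).
Iteration 4: boss_id is NULL; no match; recursion stops.
SUM(level) = 0 + 1 + 2 + 3 = 6.

6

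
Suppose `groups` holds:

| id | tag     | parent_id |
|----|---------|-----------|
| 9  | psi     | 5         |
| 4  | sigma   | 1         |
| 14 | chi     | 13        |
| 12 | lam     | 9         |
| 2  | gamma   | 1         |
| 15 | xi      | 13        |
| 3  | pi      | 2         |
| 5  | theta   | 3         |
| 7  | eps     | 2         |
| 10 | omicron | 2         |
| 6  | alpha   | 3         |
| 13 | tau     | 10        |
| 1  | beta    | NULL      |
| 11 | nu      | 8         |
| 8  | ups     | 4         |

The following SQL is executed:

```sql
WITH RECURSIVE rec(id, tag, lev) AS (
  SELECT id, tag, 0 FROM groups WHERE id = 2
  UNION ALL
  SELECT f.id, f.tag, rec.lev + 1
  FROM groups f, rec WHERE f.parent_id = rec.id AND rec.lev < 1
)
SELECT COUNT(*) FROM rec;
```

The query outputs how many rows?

4

Base: id=2 (gamma) at lev 0.
Iteration 1: rows with parent_id in {2} -> pi (id 3, lev 1), eps (id 7, lev 1), omicron (id 10, lev 1).
Iteration 2: lev < 1 fails for all current rows; recursion stops.
Total rows emitted: 4.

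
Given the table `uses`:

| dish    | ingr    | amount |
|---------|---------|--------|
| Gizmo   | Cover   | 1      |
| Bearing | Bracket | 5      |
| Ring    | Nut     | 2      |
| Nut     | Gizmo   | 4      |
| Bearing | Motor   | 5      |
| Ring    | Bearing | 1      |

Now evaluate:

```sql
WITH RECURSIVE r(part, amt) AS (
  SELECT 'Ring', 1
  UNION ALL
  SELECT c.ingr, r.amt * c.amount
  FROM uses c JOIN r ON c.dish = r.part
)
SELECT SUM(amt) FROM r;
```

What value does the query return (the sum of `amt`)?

30

Base: (Ring, amt=1).
Iteration 1: components of {Ring} -> Bearing = 1*1 = 1, Nut = 1*2 = 2.
Iteration 2: components of {Bearing,Nut} -> Bracket = 1*5 = 5, Gizmo = 2*4 = 8, Motor = 1*5 = 5.
Iteration 3: components of {Bracket,Gizmo,Motor} -> Cover = 8*1 = 8.
Iteration 4: no further components; recursion stops.
SUM(amt) = 1 + 2 + 1 + 8 + 5 + 5 + 8 = 30.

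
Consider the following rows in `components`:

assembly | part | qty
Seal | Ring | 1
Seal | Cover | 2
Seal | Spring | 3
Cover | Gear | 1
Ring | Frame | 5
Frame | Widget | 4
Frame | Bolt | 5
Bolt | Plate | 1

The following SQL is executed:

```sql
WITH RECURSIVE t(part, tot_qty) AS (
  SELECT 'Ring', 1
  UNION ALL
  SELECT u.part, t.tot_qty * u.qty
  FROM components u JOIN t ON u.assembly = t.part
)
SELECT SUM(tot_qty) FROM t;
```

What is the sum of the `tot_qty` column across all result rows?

76

Base: (Ring, tot_qty=1).
Iteration 1: components of {Ring} -> Frame = 1*5 = 5.
Iteration 2: components of {Frame} -> Bolt = 5*5 = 25, Widget = 5*4 = 20.
Iteration 3: components of {Bolt,Widget} -> Plate = 25*1 = 25.
Iteration 4: no further components; recursion stops.
SUM(tot_qty) = 1 + 5 + 20 + 25 + 25 = 76.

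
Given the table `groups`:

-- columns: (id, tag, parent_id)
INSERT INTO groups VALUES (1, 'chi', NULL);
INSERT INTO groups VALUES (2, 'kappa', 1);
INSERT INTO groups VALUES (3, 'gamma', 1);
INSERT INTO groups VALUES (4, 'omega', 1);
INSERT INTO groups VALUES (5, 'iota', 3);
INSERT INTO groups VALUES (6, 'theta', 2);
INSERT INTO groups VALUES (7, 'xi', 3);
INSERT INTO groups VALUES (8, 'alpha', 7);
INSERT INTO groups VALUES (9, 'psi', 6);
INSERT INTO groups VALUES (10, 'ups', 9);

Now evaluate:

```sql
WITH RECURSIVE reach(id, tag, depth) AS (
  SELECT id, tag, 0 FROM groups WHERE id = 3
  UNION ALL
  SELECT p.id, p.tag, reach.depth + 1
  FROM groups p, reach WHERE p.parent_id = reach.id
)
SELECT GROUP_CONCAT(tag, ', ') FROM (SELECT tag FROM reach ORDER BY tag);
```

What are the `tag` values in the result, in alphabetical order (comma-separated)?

Base: id=3 (gamma) at depth 0.
Iteration 1: rows with parent_id in {3} -> iota (id 5, depth 1), xi (id 7, depth 1).
Iteration 2: rows with parent_id in {5,7} -> alpha (id 8, depth 2).
Iteration 3: no rows with parent_id in {8}; recursion stops.

alpha, gamma, iota, xi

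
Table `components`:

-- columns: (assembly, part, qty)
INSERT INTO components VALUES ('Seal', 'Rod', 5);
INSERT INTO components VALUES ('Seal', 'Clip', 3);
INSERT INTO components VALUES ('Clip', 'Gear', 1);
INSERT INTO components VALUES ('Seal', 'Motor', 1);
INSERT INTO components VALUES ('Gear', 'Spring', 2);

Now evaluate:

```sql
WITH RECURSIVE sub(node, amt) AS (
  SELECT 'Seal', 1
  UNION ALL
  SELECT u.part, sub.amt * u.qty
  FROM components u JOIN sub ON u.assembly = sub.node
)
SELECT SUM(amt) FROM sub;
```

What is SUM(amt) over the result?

Base: (Seal, amt=1).
Iteration 1: components of {Seal} -> Clip = 1*3 = 3, Motor = 1*1 = 1, Rod = 1*5 = 5.
Iteration 2: components of {Clip,Motor,Rod} -> Gear = 3*1 = 3.
Iteration 3: components of {Gear} -> Spring = 3*2 = 6.
Iteration 4: no further components; recursion stops.
SUM(amt) = 1 + 5 + 3 + 1 + 3 + 6 = 19.

19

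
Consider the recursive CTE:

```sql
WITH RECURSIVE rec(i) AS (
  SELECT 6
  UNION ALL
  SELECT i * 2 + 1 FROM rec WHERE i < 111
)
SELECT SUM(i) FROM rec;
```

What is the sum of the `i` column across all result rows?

212

Base: i=6.
Iteration 1: 6 < 111 holds -> i = 6 * 2 + 1 = 13.
Iteration 2: 13 < 111 holds -> i = 13 * 2 + 1 = 27.
Iteration 3: 27 < 111 holds -> i = 27 * 2 + 1 = 55.
Iteration 4: 55 < 111 holds -> i = 55 * 2 + 1 = 111.
Iteration 5: 111 < 111 fails; recursion stops.
SUM(i) = 6 + 13 + 27 + 55 + 111 = 212.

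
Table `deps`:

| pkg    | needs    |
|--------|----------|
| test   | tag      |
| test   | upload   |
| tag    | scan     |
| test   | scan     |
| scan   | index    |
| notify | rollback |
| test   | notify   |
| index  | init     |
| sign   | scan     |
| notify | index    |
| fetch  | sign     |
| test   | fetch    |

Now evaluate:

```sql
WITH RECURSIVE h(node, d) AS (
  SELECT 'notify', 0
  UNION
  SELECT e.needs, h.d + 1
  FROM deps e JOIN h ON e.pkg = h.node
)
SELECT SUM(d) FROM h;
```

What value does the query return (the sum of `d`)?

4

Base: (notify, d=0).
Iteration 1: edges from {notify} -> (index, d=1), (rollback, d=1).
Iteration 2: edges from {index,rollback} -> (init, d=2).
Iteration 3: no outgoing edges from {init}; recursion stops.
SUM(d) = 0 + 1 + 1 + 2 = 4.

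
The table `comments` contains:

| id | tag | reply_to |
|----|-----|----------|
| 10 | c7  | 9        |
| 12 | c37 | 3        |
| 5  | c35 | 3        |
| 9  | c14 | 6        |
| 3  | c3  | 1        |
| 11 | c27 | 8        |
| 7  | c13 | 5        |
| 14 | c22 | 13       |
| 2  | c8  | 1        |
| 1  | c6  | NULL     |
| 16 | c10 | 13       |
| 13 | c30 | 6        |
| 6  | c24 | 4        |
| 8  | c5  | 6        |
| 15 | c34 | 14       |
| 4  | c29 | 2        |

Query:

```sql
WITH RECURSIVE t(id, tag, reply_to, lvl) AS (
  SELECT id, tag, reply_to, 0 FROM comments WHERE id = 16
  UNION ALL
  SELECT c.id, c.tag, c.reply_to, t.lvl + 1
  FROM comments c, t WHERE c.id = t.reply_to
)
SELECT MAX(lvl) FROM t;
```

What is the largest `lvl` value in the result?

5

Base: id=16 (c10), reply_to=13, lvl 0.
Iteration 1: join on id=13 -> c30 (id 13, reply_to=6, lvl 1).
Iteration 2: join on id=6 -> c24 (id 6, reply_to=4, lvl 2).
Iteration 3: join on id=4 -> c29 (id 4, reply_to=2, lvl 3).
Iteration 4: join on id=2 -> c8 (id 2, reply_to=1, lvl 4).
Iteration 5: join on id=1 -> c6 (id 1, reply_to=NULL, lvl 5).
Iteration 6: reply_to is NULL; no match; recursion stops.
lvl values: 0, 1, 2, 3, 4, 5; the maximum is 5.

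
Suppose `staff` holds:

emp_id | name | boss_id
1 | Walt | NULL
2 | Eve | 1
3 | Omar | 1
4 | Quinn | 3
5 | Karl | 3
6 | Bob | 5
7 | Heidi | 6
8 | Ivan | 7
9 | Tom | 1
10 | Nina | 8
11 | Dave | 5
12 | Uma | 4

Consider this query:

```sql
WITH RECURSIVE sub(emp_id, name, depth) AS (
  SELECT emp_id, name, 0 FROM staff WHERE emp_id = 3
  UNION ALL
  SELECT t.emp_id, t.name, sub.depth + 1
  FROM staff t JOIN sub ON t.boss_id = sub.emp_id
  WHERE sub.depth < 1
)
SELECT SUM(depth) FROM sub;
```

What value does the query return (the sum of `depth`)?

2

Base: emp_id=3 (Omar) at depth 0.
Iteration 1: rows with boss_id in {3} -> Quinn (id 4, depth 1), Karl (id 5, depth 1).
Iteration 2: depth < 1 fails for all current rows; recursion stops.
SUM(depth) = 0 + 1 + 1 = 2.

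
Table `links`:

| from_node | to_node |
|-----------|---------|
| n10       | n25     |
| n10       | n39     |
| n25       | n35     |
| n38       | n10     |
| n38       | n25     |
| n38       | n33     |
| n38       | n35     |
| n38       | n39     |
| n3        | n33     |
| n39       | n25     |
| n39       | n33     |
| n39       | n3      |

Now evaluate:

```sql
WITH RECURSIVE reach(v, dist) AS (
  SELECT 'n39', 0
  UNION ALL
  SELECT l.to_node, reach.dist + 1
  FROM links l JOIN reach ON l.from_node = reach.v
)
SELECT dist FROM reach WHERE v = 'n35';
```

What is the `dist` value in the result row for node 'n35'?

2

Base: (n39, dist=0).
Iteration 1: edges from {n39} -> (n25, dist=1), (n3, dist=1), (n33, dist=1).
Iteration 2: edges from {n25,n3,n33} -> (n33, dist=2), (n35, dist=2).
Iteration 3: no outgoing edges from {n33,n35}; recursion stops.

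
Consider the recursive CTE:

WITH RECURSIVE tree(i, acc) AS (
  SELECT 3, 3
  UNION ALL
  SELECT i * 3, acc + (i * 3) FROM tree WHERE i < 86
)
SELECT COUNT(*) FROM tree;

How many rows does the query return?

5

Base: i=3, acc=3.
Iteration 1: 3 < 86 holds -> i = 3 * 3 = 9, acc = 3 + 9 = 12.
Iteration 2: 9 < 86 holds -> i = 9 * 3 = 27, acc = 12 + 27 = 39.
Iteration 3: 27 < 86 holds -> i = 27 * 3 = 81, acc = 39 + 81 = 120.
Iteration 4: 81 < 86 holds -> i = 81 * 3 = 243, acc = 120 + 243 = 363.
Iteration 5: 243 < 86 fails; recursion stops.
Total rows emitted: 5.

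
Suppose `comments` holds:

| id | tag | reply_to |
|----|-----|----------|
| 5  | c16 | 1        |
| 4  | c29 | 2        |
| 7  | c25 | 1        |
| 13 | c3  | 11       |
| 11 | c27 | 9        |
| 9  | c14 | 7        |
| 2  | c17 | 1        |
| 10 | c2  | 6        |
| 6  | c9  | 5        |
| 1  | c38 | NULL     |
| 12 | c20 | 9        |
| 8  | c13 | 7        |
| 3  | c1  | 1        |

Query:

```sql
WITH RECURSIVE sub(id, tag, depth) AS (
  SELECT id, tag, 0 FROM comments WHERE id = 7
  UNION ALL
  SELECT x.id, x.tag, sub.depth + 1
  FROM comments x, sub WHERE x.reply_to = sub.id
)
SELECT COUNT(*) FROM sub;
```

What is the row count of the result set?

Base: id=7 (c25) at depth 0.
Iteration 1: rows with reply_to in {7} -> c13 (id 8, depth 1), c14 (id 9, depth 1).
Iteration 2: rows with reply_to in {8,9} -> c27 (id 11, depth 2), c20 (id 12, depth 2).
Iteration 3: rows with reply_to in {11,12} -> c3 (id 13, depth 3).
Iteration 4: no rows with reply_to in {13}; recursion stops.
Total rows emitted: 6.

6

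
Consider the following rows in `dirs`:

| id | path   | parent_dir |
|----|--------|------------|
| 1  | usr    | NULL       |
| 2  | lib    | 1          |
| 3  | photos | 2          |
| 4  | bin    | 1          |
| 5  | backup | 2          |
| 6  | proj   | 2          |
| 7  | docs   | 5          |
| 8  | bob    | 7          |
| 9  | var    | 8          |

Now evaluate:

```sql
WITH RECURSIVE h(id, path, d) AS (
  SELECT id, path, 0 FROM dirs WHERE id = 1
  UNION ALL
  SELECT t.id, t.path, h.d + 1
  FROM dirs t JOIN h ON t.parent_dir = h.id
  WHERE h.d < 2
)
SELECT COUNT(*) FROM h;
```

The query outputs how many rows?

6

Base: id=1 (usr) at d 0.
Iteration 1: rows with parent_dir in {1} -> lib (id 2, d 1), bin (id 4, d 1).
Iteration 2: rows with parent_dir in {2,4} -> photos (id 3, d 2), backup (id 5, d 2), proj (id 6, d 2).
Iteration 3: d < 2 fails for all current rows; recursion stops.
Total rows emitted: 6.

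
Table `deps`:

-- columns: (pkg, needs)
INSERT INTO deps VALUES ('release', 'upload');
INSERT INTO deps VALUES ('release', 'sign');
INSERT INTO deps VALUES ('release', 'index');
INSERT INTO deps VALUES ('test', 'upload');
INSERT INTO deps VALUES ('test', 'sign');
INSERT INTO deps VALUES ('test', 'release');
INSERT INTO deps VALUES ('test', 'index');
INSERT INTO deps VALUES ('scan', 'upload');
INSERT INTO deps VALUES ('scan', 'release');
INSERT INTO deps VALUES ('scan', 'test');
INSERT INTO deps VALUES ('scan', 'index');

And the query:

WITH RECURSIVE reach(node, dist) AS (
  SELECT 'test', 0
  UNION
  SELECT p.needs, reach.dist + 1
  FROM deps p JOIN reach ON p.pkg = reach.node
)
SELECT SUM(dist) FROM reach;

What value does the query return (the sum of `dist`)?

Base: (test, dist=0).
Iteration 1: edges from {test} -> (index, dist=1), (release, dist=1), (sign, dist=1), (upload, dist=1).
Iteration 2: edges from {index,release,sign,upload} -> (index, dist=2), (sign, dist=2), (upload, dist=2).
Iteration 3: no outgoing edges from {index,sign,upload}; recursion stops.
SUM(dist) = 0 + 1 + 1 + 1 + 1 + 2 + 2 + 2 = 10.

10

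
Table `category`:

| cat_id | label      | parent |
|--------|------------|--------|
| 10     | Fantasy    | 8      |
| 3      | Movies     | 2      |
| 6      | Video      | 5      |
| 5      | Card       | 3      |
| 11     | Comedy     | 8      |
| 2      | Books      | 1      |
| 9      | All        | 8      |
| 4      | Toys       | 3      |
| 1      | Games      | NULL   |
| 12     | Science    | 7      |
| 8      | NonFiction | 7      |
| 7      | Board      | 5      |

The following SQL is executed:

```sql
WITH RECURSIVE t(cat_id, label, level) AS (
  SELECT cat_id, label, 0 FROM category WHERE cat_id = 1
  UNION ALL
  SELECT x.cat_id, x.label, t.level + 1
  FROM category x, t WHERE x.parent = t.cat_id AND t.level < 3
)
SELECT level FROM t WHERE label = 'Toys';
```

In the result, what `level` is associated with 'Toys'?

3

Base: cat_id=1 (Games) at level 0.
Iteration 1: rows with parent in {1} -> Books (id 2, level 1).
Iteration 2: rows with parent in {2} -> Movies (id 3, level 2).
Iteration 3: rows with parent in {3} -> Toys (id 4, level 3), Card (id 5, level 3).
Iteration 4: level < 3 fails for all current rows; recursion stops.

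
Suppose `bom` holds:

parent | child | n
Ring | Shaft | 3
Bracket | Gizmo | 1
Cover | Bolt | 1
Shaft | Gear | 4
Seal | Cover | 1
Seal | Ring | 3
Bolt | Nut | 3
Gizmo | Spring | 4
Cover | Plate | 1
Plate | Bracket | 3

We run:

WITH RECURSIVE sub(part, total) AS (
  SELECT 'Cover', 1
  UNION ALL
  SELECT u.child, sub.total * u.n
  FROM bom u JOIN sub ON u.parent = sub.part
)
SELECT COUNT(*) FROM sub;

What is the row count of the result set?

Base: (Cover, total=1).
Iteration 1: components of {Cover} -> Bolt = 1*1 = 1, Plate = 1*1 = 1.
Iteration 2: components of {Bolt,Plate} -> Bracket = 1*3 = 3, Nut = 1*3 = 3.
Iteration 3: components of {Bracket,Nut} -> Gizmo = 3*1 = 3.
Iteration 4: components of {Gizmo} -> Spring = 3*4 = 12.
Iteration 5: no further components; recursion stops.
Total rows emitted: 7.

7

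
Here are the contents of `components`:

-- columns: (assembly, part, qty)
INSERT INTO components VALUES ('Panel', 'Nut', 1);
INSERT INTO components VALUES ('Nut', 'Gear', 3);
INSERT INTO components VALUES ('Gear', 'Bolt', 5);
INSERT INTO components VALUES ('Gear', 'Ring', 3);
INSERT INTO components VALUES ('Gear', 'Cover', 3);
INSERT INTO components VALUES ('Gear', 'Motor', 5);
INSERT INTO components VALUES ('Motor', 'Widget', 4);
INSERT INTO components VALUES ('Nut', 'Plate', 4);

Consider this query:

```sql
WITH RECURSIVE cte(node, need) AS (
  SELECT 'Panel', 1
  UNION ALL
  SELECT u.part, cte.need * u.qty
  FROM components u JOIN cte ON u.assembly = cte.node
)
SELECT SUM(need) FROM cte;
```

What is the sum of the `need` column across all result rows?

117

Base: (Panel, need=1).
Iteration 1: components of {Panel} -> Nut = 1*1 = 1.
Iteration 2: components of {Nut} -> Gear = 1*3 = 3, Plate = 1*4 = 4.
Iteration 3: components of {Gear,Plate} -> Bolt = 3*5 = 15, Cover = 3*3 = 9, Motor = 3*5 = 15, Ring = 3*3 = 9.
Iteration 4: components of {Bolt,Cover,Motor,Ring} -> Widget = 15*4 = 60.
Iteration 5: no further components; recursion stops.
SUM(need) = 1 + 1 + 3 + 4 + 15 + 9 + 9 + 15 + 60 = 117.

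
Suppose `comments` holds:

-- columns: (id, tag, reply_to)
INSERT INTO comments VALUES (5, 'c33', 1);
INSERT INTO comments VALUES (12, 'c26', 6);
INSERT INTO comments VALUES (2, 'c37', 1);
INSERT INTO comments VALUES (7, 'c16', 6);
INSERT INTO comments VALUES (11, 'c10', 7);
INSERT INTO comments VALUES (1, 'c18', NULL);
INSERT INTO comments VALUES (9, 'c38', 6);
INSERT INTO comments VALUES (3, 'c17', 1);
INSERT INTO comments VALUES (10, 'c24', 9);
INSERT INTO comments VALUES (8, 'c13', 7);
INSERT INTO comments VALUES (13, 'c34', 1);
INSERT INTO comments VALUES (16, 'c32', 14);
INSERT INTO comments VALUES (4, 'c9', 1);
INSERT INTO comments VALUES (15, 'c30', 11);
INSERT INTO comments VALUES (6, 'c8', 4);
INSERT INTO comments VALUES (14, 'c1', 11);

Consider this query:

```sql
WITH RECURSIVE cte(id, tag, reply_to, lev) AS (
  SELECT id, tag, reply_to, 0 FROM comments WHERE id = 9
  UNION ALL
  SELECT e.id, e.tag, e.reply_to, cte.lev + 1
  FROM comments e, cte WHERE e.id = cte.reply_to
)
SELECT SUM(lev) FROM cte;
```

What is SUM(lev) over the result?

6

Base: id=9 (c38), reply_to=6, lev 0.
Iteration 1: join on id=6 -> c8 (id 6, reply_to=4, lev 1).
Iteration 2: join on id=4 -> c9 (id 4, reply_to=1, lev 2).
Iteration 3: join on id=1 -> c18 (id 1, reply_to=NULL, lev 3).
Iteration 4: reply_to is NULL; no match; recursion stops.
SUM(lev) = 0 + 1 + 2 + 3 = 6.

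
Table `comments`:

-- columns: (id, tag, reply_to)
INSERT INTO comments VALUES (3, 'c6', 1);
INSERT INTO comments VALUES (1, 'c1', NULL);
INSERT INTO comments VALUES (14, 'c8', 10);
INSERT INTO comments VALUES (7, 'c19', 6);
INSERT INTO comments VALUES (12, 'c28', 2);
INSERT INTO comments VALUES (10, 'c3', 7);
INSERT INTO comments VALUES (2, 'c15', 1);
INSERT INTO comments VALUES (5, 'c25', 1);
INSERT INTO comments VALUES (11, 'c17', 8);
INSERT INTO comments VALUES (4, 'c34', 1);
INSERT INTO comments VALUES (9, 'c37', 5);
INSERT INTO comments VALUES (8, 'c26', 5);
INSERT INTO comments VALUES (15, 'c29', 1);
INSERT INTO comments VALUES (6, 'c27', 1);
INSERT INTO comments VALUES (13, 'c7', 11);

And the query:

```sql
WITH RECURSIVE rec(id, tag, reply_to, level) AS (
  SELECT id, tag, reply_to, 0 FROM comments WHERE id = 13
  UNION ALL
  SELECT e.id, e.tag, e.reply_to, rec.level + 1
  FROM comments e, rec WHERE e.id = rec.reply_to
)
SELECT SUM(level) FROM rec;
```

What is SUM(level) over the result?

Base: id=13 (c7), reply_to=11, level 0.
Iteration 1: join on id=11 -> c17 (id 11, reply_to=8, level 1).
Iteration 2: join on id=8 -> c26 (id 8, reply_to=5, level 2).
Iteration 3: join on id=5 -> c25 (id 5, reply_to=1, level 3).
Iteration 4: join on id=1 -> c1 (id 1, reply_to=NULL, level 4).
Iteration 5: reply_to is NULL; no match; recursion stops.
SUM(level) = 0 + 1 + 2 + 3 + 4 = 10.

10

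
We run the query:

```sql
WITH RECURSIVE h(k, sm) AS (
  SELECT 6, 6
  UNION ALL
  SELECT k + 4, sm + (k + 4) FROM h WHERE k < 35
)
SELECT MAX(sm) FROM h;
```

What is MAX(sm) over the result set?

Base: k=6, sm=6.
Iteration 1: 6 < 35 holds -> k = 6 + 4 = 10, sm = 6 + 10 = 16.
Iteration 2: 10 < 35 holds -> k = 10 + 4 = 14, sm = 16 + 14 = 30.
Iteration 3: 14 < 35 holds -> k = 14 + 4 = 18, sm = 30 + 18 = 48.
Iteration 4: 18 < 35 holds -> k = 18 + 4 = 22, sm = 48 + 22 = 70.
Iteration 5: 22 < 35 holds -> k = 22 + 4 = 26, sm = 70 + 26 = 96.
Iteration 6: 26 < 35 holds -> k = 26 + 4 = 30, sm = 96 + 30 = 126.
Iteration 7: 30 < 35 holds -> k = 30 + 4 = 34, sm = 126 + 34 = 160.
Iteration 8: 34 < 35 holds -> k = 34 + 4 = 38, sm = 160 + 38 = 198.
Iteration 9: 38 < 35 fails; recursion stops.
sm values: 6, 16, 30, 48, 70, 96, 126, 160, 198; the maximum is 198.

198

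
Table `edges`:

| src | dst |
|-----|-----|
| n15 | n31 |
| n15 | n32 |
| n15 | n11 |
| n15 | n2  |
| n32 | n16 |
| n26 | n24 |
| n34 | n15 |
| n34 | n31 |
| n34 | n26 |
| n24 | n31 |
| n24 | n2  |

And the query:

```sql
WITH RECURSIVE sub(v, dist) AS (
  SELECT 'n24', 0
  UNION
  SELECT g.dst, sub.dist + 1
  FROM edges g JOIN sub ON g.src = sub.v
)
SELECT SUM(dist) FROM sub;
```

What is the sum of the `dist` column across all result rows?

2

Base: (n24, dist=0).
Iteration 1: edges from {n24} -> (n2, dist=1), (n31, dist=1).
Iteration 2: no outgoing edges from {n2,n31}; recursion stops.
SUM(dist) = 0 + 1 + 1 = 2.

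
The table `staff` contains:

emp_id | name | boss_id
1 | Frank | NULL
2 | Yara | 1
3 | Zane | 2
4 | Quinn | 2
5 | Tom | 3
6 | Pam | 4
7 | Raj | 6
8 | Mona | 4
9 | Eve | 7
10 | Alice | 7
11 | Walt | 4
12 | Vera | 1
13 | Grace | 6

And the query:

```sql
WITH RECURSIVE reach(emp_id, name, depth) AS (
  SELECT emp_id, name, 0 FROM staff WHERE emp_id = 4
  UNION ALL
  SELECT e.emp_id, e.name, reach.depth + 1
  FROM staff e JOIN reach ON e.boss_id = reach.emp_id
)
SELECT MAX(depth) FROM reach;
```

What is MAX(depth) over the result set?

Base: emp_id=4 (Quinn) at depth 0.
Iteration 1: rows with boss_id in {4} -> Pam (id 6, depth 1), Mona (id 8, depth 1), Walt (id 11, depth 1).
Iteration 2: rows with boss_id in {6,8,11} -> Raj (id 7, depth 2), Grace (id 13, depth 2).
Iteration 3: rows with boss_id in {7,13} -> Eve (id 9, depth 3), Alice (id 10, depth 3).
Iteration 4: no rows with boss_id in {9,10}; recursion stops.
depth values: 0, 1, 1, 1, 2, 2, 3, 3; the maximum is 3.

3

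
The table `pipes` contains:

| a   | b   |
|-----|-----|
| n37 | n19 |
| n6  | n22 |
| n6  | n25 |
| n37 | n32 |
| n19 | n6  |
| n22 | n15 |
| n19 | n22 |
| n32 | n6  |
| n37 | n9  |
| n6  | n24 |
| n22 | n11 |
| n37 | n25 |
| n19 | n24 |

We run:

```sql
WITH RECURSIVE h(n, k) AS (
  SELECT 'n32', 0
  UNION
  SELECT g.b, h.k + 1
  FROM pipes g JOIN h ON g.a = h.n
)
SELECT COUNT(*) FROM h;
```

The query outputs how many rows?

7

Base: (n32, k=0).
Iteration 1: edges from {n32} -> (n6, k=1).
Iteration 2: edges from {n6} -> (n22, k=2), (n24, k=2), (n25, k=2).
Iteration 3: edges from {n22,n24,n25} -> (n11, k=3), (n15, k=3).
Iteration 4: no outgoing edges from {n11,n15}; recursion stops.
Total rows emitted: 7.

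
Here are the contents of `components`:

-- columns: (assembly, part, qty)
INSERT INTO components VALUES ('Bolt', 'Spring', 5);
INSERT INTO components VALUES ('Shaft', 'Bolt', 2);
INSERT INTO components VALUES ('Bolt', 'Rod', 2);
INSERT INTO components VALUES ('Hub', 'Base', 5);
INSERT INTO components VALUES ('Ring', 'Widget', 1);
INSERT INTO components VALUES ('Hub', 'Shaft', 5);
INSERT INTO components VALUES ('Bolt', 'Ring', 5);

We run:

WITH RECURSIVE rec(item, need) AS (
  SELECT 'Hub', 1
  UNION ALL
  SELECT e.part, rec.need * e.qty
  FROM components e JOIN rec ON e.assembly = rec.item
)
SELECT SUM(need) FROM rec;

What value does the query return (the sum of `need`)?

191

Base: (Hub, need=1).
Iteration 1: components of {Hub} -> Base = 1*5 = 5, Shaft = 1*5 = 5.
Iteration 2: components of {Base,Shaft} -> Bolt = 5*2 = 10.
Iteration 3: components of {Bolt} -> Ring = 10*5 = 50, Rod = 10*2 = 20, Spring = 10*5 = 50.
Iteration 4: components of {Ring,Rod,Spring} -> Widget = 50*1 = 50.
Iteration 5: no further components; recursion stops.
SUM(need) = 1 + 5 + 5 + 10 + 50 + 50 + 20 + 50 = 191.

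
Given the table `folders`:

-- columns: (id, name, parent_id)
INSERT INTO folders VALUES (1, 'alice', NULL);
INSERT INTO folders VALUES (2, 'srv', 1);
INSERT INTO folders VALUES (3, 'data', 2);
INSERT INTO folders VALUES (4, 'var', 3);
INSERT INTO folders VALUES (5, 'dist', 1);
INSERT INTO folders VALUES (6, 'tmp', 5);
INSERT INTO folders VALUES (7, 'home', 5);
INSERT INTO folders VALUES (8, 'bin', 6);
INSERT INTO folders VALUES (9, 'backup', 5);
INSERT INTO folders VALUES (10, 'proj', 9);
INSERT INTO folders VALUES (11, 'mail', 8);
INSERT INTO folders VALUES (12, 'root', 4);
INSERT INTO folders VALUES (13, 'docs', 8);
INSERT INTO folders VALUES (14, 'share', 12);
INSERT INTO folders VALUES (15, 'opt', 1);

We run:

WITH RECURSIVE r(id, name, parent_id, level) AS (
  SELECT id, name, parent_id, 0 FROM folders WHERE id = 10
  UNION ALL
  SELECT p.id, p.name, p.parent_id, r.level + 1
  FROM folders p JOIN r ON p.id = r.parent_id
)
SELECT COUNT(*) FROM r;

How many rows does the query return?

Base: id=10 (proj), parent_id=9, level 0.
Iteration 1: join on id=9 -> backup (id 9, parent_id=5, level 1).
Iteration 2: join on id=5 -> dist (id 5, parent_id=1, level 2).
Iteration 3: join on id=1 -> alice (id 1, parent_id=NULL, level 3).
Iteration 4: parent_id is NULL; no match; recursion stops.
Total rows emitted: 4.

4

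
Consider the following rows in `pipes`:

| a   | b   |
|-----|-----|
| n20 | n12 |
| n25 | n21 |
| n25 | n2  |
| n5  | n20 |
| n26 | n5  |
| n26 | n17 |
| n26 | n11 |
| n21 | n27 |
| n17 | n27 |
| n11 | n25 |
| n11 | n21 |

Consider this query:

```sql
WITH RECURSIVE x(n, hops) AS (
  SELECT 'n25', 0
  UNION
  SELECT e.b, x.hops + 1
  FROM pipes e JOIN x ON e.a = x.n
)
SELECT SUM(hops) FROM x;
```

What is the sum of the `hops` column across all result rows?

4

Base: (n25, hops=0).
Iteration 1: edges from {n25} -> (n2, hops=1), (n21, hops=1).
Iteration 2: edges from {n2,n21} -> (n27, hops=2).
Iteration 3: no outgoing edges from {n27}; recursion stops.
SUM(hops) = 0 + 1 + 1 + 2 = 4.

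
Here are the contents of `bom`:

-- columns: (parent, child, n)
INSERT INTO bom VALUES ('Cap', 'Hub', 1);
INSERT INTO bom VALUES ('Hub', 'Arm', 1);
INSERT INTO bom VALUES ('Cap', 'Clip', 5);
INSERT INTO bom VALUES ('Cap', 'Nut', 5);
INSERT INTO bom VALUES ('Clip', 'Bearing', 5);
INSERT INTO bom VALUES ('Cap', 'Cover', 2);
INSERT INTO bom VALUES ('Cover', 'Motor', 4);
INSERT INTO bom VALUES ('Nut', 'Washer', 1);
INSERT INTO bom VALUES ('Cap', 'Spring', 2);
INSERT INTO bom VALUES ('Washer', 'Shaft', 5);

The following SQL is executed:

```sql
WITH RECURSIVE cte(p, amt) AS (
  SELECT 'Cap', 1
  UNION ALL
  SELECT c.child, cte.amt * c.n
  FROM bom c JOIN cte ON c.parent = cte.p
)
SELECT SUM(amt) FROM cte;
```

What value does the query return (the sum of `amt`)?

80

Base: (Cap, amt=1).
Iteration 1: components of {Cap} -> Clip = 1*5 = 5, Cover = 1*2 = 2, Hub = 1*1 = 1, Nut = 1*5 = 5, Spring = 1*2 = 2.
Iteration 2: components of {Clip,Cover,Hub,Nut,Spring} -> Arm = 1*1 = 1, Bearing = 5*5 = 25, Motor = 2*4 = 8, Washer = 5*1 = 5.
Iteration 3: components of {Arm,Bearing,Motor,Washer} -> Shaft = 5*5 = 25.
Iteration 4: no further components; recursion stops.
SUM(amt) = 1 + 1 + 5 + 5 + 2 + 2 + 1 + 25 + 5 + 8 + 25 = 80.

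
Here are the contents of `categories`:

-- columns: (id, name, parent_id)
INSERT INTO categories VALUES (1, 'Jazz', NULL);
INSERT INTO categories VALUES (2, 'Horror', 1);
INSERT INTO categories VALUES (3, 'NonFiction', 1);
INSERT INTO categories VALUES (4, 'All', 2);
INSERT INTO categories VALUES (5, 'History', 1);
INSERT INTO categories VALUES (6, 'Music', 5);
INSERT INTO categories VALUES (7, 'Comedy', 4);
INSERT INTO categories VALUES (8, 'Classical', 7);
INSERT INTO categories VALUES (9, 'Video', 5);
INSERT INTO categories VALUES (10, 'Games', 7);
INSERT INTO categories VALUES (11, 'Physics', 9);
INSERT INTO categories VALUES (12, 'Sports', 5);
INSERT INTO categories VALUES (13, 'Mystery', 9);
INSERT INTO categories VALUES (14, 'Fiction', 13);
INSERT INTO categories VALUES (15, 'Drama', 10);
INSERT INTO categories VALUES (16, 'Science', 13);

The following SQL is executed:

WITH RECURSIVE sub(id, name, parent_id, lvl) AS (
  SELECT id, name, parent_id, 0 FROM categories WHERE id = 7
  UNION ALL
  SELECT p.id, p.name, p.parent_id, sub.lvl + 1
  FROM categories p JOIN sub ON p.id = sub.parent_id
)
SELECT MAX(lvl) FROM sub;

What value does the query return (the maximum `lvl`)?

Base: id=7 (Comedy), parent_id=4, lvl 0.
Iteration 1: join on id=4 -> All (id 4, parent_id=2, lvl 1).
Iteration 2: join on id=2 -> Horror (id 2, parent_id=1, lvl 2).
Iteration 3: join on id=1 -> Jazz (id 1, parent_id=NULL, lvl 3).
Iteration 4: parent_id is NULL; no match; recursion stops.
lvl values: 0, 1, 2, 3; the maximum is 3.

3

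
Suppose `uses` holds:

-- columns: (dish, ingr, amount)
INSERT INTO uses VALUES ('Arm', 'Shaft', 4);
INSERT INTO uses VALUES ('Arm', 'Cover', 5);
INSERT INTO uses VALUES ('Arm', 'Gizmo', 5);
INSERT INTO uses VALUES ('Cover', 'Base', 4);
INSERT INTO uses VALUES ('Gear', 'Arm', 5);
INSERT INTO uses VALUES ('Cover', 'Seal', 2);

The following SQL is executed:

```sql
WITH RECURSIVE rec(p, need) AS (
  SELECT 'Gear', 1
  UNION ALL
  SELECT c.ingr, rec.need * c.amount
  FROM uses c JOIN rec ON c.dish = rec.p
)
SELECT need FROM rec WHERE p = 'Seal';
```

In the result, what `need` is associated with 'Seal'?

50

Base: (Gear, need=1).
Iteration 1: components of {Gear} -> Arm = 1*5 = 5.
Iteration 2: components of {Arm} -> Cover = 5*5 = 25, Gizmo = 5*5 = 25, Shaft = 5*4 = 20.
Iteration 3: components of {Cover,Gizmo,Shaft} -> Base = 25*4 = 100, Seal = 25*2 = 50.
Iteration 4: no further components; recursion stops.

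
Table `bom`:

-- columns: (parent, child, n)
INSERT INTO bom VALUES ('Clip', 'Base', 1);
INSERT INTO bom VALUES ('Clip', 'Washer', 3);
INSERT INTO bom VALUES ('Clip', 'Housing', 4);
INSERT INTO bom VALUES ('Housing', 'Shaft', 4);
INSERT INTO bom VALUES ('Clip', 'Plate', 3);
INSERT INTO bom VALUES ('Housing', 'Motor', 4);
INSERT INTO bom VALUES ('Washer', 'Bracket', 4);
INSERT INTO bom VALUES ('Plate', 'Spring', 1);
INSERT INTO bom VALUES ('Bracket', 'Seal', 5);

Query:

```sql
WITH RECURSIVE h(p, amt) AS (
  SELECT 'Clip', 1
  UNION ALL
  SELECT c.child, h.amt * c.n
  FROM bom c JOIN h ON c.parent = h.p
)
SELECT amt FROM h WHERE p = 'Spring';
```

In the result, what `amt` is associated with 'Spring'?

Base: (Clip, amt=1).
Iteration 1: components of {Clip} -> Base = 1*1 = 1, Housing = 1*4 = 4, Plate = 1*3 = 3, Washer = 1*3 = 3.
Iteration 2: components of {Base,Housing,Plate,Washer} -> Bracket = 3*4 = 12, Motor = 4*4 = 16, Shaft = 4*4 = 16, Spring = 3*1 = 3.
Iteration 3: components of {Bracket,Motor,Shaft,Spring} -> Seal = 12*5 = 60.
Iteration 4: no further components; recursion stops.

3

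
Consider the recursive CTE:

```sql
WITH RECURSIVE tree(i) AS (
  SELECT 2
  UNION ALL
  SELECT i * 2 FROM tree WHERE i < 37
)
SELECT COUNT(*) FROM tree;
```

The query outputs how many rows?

6

Base: i=2.
Iteration 1: 2 < 37 holds -> i = 2 * 2 = 4.
Iteration 2: 4 < 37 holds -> i = 4 * 2 = 8.
Iteration 3: 8 < 37 holds -> i = 8 * 2 = 16.
Iteration 4: 16 < 37 holds -> i = 16 * 2 = 32.
Iteration 5: 32 < 37 holds -> i = 32 * 2 = 64.
Iteration 6: 64 < 37 fails; recursion stops.
Total rows emitted: 6.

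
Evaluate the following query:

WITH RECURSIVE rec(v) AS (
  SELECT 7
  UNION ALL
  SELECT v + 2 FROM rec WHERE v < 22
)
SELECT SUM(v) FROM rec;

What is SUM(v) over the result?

Base: v=7.
Iteration 1: 7 < 22 holds -> v = 7 + 2 = 9.
Iteration 2: 9 < 22 holds -> v = 9 + 2 = 11.
Iteration 3: 11 < 22 holds -> v = 11 + 2 = 13.
Iteration 4: 13 < 22 holds -> v = 13 + 2 = 15.
Iteration 5: 15 < 22 holds -> v = 15 + 2 = 17.
Iteration 6: 17 < 22 holds -> v = 17 + 2 = 19.
Iteration 7: 19 < 22 holds -> v = 19 + 2 = 21.
Iteration 8: 21 < 22 holds -> v = 21 + 2 = 23.
Iteration 9: 23 < 22 fails; recursion stops.
SUM(v) = 7 + 9 + 11 + 13 + 15 + 17 + 19 + 21 + 23 = 135.

135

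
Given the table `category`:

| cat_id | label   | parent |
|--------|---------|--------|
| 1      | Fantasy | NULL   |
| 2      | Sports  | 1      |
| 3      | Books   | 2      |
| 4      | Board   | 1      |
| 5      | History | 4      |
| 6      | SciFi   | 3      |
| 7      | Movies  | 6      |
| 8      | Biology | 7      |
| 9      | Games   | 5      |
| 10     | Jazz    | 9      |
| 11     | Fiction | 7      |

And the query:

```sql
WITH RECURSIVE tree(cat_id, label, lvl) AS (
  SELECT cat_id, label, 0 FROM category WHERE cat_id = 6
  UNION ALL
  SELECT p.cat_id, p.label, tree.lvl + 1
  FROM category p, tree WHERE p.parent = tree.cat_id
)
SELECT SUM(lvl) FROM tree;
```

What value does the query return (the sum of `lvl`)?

5

Base: cat_id=6 (SciFi) at lvl 0.
Iteration 1: rows with parent in {6} -> Movies (id 7, lvl 1).
Iteration 2: rows with parent in {7} -> Biology (id 8, lvl 2), Fiction (id 11, lvl 2).
Iteration 3: no rows with parent in {8,11}; recursion stops.
SUM(lvl) = 0 + 1 + 2 + 2 = 5.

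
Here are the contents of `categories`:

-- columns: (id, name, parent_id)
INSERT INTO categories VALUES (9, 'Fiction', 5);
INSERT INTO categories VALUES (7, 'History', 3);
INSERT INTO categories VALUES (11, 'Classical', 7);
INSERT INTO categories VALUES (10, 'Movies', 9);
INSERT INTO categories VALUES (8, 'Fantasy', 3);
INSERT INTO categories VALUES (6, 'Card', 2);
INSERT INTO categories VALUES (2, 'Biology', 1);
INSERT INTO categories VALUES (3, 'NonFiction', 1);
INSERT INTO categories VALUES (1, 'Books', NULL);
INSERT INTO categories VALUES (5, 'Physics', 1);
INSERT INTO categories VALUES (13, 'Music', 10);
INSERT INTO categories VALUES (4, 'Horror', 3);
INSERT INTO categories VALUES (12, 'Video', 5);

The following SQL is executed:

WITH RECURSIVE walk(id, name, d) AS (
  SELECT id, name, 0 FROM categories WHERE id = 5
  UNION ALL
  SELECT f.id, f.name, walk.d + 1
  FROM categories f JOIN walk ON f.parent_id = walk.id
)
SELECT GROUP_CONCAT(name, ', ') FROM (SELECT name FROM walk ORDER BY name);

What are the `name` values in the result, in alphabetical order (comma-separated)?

Fiction, Movies, Music, Physics, Video

Base: id=5 (Physics) at d 0.
Iteration 1: rows with parent_id in {5} -> Fiction (id 9, d 1), Video (id 12, d 1).
Iteration 2: rows with parent_id in {9,12} -> Movies (id 10, d 2).
Iteration 3: rows with parent_id in {10} -> Music (id 13, d 3).
Iteration 4: no rows with parent_id in {13}; recursion stops.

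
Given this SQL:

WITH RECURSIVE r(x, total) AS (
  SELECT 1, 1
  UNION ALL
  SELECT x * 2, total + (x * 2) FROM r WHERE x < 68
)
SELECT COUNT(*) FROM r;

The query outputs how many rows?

8

Base: x=1, total=1.
Iteration 1: 1 < 68 holds -> x = 1 * 2 = 2, total = 1 + 2 = 3.
Iteration 2: 2 < 68 holds -> x = 2 * 2 = 4, total = 3 + 4 = 7.
Iteration 3: 4 < 68 holds -> x = 4 * 2 = 8, total = 7 + 8 = 15.
Iteration 4: 8 < 68 holds -> x = 8 * 2 = 16, total = 15 + 16 = 31.
Iteration 5: 16 < 68 holds -> x = 16 * 2 = 32, total = 31 + 32 = 63.
Iteration 6: 32 < 68 holds -> x = 32 * 2 = 64, total = 63 + 64 = 127.
Iteration 7: 64 < 68 holds -> x = 64 * 2 = 128, total = 127 + 128 = 255.
Iteration 8: 128 < 68 fails; recursion stops.
Total rows emitted: 8.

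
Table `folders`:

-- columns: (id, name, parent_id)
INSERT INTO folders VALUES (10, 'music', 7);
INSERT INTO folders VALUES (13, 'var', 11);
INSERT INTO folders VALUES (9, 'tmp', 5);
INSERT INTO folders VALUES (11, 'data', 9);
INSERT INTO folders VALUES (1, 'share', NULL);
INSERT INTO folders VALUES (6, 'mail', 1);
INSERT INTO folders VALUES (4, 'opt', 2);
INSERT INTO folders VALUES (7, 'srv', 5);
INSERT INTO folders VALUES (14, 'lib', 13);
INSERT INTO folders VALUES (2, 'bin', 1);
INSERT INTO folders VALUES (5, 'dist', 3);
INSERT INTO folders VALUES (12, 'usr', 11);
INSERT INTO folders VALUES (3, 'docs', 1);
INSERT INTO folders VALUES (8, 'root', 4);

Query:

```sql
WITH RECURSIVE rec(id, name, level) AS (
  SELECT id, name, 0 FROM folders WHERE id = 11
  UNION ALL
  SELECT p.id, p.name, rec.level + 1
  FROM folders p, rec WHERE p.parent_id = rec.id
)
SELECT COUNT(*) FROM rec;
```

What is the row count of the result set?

4

Base: id=11 (data) at level 0.
Iteration 1: rows with parent_id in {11} -> usr (id 12, level 1), var (id 13, level 1).
Iteration 2: rows with parent_id in {12,13} -> lib (id 14, level 2).
Iteration 3: no rows with parent_id in {14}; recursion stops.
Total rows emitted: 4.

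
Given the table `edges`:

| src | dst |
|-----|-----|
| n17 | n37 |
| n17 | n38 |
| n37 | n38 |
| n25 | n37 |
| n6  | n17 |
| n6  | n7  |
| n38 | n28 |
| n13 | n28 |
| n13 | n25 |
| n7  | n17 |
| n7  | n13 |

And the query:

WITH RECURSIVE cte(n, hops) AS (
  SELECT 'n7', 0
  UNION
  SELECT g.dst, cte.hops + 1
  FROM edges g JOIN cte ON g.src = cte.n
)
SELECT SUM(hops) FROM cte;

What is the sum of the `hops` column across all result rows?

Base: (n7, hops=0).
Iteration 1: edges from {n7} -> (n13, hops=1), (n17, hops=1).
Iteration 2: edges from {n13,n17} -> (n25, hops=2), (n28, hops=2), (n37, hops=2), (n38, hops=2).
Iteration 3: edges from {n25,n28,n37,n38} -> (n28, hops=3), (n37, hops=3), (n38, hops=3).
Iteration 4: edges from {n28,n37,n38} -> (n28, hops=4), (n38, hops=4).
Iteration 5: edges from {n28,n38} -> (n28, hops=5).
Iteration 6: no outgoing edges from {n28}; recursion stops.
SUM(hops) = 0 + 1 + 1 + 2 + 2 + 2 + 2 + 3 + 3 + 3 + 4 + 4 + 5 = 32.

32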